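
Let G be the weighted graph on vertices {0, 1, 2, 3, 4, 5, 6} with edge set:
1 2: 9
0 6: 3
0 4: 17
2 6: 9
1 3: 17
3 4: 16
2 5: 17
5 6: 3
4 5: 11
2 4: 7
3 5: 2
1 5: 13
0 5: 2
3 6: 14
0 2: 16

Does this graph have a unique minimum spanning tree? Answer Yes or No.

No

Kruskal's algorithm — process edges by increasing weight (ties by edge label):
0 5 (2): add — endpoints in different components.
3 5 (2): add — endpoints in different components.
0 6 (3): add — endpoints in different components.
5 6 (3): skip — 5 and 6 already connected.
2 4 (7): add — endpoints in different components.
1 2 (9): add — endpoints in different components.
2 6 (9): add — endpoints in different components.
Non-tree edge 5 6 has weight 3, equal to the heaviest edge on its tree cycle — swapping gives another MST of the same weight. Not unique.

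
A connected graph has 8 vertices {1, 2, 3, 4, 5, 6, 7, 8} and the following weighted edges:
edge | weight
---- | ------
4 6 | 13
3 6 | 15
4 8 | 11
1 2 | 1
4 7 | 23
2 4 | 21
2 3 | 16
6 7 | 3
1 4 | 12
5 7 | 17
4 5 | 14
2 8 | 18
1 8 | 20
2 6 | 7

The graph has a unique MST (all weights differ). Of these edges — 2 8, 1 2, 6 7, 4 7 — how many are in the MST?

Sort edges by weight, then run Kruskal:
1 2 (1): add — endpoints in different components.
6 7 (3): add — endpoints in different components.
2 6 (7): add — endpoints in different components.
4 8 (11): add — endpoints in different components.
1 4 (12): add — endpoints in different components.
4 6 (13): skip — 4 and 6 already connected.
4 5 (14): add — endpoints in different components.
3 6 (15): add — endpoints in different components.
MST edge set: {1 2, 6 7, 2 6, 4 8, 1 4, 4 5, 3 6}.
Of the listed edges, {1 2, 6 7} are in the MST → 2.

2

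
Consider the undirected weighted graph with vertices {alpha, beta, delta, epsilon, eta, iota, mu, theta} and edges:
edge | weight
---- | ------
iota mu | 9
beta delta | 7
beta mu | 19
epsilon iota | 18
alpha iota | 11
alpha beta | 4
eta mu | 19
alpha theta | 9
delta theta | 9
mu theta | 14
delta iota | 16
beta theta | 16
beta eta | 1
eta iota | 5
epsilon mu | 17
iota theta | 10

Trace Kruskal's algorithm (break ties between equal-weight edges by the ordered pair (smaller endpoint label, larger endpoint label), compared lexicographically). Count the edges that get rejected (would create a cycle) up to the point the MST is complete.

Kruskal: consider edges lightest-first.
beta eta (1): add — endpoints in different components.
alpha beta (4): add — endpoints in different components.
eta iota (5): add — endpoints in different components.
beta delta (7): add — endpoints in different components.
alpha theta (9): add — endpoints in different components.
delta theta (9): skip — theta and delta already connected.
iota mu (9): add — endpoints in different components.
iota theta (10): skip — theta and iota already connected.
alpha iota (11): skip — alpha and iota already connected.
mu theta (14): skip — theta and mu already connected.
beta theta (16): skip — theta and beta already connected.
delta iota (16): skip — delta and iota already connected.
epsilon mu (17): add — endpoints in different components.
Edges rejected before the tree was complete: 6.

6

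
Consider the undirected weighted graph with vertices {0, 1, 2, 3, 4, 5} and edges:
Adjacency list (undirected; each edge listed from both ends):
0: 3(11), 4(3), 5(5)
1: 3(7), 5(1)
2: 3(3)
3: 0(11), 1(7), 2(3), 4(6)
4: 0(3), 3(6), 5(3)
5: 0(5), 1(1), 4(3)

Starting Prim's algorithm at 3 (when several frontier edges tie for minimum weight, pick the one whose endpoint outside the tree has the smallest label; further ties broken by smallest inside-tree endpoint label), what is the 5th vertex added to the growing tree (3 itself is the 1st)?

5

Prim, starting at 3.
Step 1: frontier [2-3 3, 3-4 6, 1-3 7, 0-3 11] → take 2-3 (3); add 2.
Step 2: frontier [3-4 6, 1-3 7, 0-3 11] → take 3-4 (6); add 4.
Step 3: frontier [1-3 7, 0-3 11, 0-4 3, 4-5 3] → take 0-4 (3); add 0.
Step 4: frontier [0-5 5, 1-3 7, 4-5 3] → take 4-5 (3); add 5.
Step 5: frontier [1-3 7, 1-5 1] → take 1-5 (1); add 1.
Vertex order: 3, 2, 4, 0, 5, 1. The 5th vertex is 5.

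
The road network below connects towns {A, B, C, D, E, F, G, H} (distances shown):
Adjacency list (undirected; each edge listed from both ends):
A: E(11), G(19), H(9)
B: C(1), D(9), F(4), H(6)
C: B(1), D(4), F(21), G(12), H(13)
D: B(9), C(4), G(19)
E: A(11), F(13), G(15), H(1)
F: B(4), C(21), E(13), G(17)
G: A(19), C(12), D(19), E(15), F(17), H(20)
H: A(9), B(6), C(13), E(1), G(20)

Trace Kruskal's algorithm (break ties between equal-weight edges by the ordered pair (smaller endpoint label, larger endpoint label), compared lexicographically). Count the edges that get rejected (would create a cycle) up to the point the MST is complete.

Kruskal: consider edges lightest-first.
B–C (1): add — endpoints in different components.
E–H (1): add — endpoints in different components.
B–F (4): add — endpoints in different components.
C–D (4): add — endpoints in different components.
B–H (6): add — endpoints in different components.
A–H (9): add — endpoints in different components.
B–D (9): skip — B and D already connected.
A–E (11): skip — A and E already connected.
C–G (12): add — endpoints in different components.
Edges rejected before the tree was complete: 2.

2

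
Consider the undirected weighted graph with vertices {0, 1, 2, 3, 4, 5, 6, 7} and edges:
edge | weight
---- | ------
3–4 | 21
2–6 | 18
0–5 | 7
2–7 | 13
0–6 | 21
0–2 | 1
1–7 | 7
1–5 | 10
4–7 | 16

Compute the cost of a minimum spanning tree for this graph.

80

Kruskal's algorithm — process edges by increasing weight (ties by edge label):
0–2 (1): add — endpoints in different components.
0–5 (7): add — endpoints in different components.
1–7 (7): add — endpoints in different components.
1–5 (10): add — endpoints in different components.
2–7 (13): skip — 2 and 7 already connected.
4–7 (16): add — endpoints in different components.
2–6 (18): add — endpoints in different components.
0–6 (21): skip — 0 and 6 already connected.
3–4 (21): add — endpoints in different components.
MST edges: 0–2, 0–5, 1–7, 1–5, 4–7, 2–6, 3–4; total weight 1+7+7+10+16+18+21 = 80.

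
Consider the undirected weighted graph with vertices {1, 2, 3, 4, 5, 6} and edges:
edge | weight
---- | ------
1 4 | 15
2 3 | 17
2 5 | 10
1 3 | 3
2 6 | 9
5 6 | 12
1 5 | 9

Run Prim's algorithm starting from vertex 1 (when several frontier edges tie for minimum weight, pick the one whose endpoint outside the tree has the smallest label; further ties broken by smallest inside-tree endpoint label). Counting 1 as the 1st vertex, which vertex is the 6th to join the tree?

4

Prim's algorithm from 1:
Step 1: cheapest edge leaving the tree is 1 3 (3); add 3.
Step 2: cheapest edge leaving the tree is 1 5 (9); add 5.
Step 3: cheapest edge leaving the tree is 2 5 (10); add 2.
Step 4: cheapest edge leaving the tree is 2 6 (9); add 6.
Step 5: cheapest edge leaving the tree is 1 4 (15); add 4.
Vertex order: 1, 3, 5, 2, 6, 4. The 6th vertex is 4.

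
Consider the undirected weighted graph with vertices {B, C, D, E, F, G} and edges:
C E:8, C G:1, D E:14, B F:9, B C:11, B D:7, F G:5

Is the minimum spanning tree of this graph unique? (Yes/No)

Kruskal's algorithm — process edges by increasing weight (ties by edge label):
C G (1): add. Components now {B} {C,G} {D} {E} {F}
F G (5): add. Components now {B} {C,F,G} {D} {E}
B D (7): add. Components now {B,D} {C,F,G} {E}
C E (8): add. Components now {B,D} {C,E,F,G}
B F (9): add. Components now {B,C,D,E,F,G}
Every non-tree edge has weight strictly greater than the heaviest edge on the tree path between its endpoints, so the MST is unique.

Yes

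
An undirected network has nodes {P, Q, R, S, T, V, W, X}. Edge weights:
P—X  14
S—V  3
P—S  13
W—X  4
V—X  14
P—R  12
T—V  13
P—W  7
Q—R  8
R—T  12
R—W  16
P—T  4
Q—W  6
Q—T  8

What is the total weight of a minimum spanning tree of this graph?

45

Prim, starting at S.
Step 1: frontier [S—V 3, P—S 13] → take S—V (3); add V.
Step 2: frontier [P—S 13, T—V 13, V—X 14] → take P—S (13); add P.
Step 3: frontier [P—T 4, P—W 7, P—R 12, P—X 14, T—V 13, V—X 14] → take P—T (4); add T.
Step 4: frontier [P—W 7, P—R 12, P—X 14, Q—T 8, R—T 12, V—X 14] → take P—W (7); add W.
Step 5: frontier [P—R 12, P—X 14, Q—T 8, R—T 12, V—X 14, W—X 4, Q—W 6, R—W 16] → take W—X (4); add X.
Step 6: frontier [P—R 12, Q—T 8, R—T 12, Q—W 6, R—W 16] → take Q—W (6); add Q.
Step 7: frontier [P—R 12, Q—R 8, R—T 12, R—W 16] → take Q—R (8); add R.
MST edges: S—V, P—S, P—T, P—W, W—X, Q—W, Q—R; total weight 3+13+4+7+4+6+8 = 45.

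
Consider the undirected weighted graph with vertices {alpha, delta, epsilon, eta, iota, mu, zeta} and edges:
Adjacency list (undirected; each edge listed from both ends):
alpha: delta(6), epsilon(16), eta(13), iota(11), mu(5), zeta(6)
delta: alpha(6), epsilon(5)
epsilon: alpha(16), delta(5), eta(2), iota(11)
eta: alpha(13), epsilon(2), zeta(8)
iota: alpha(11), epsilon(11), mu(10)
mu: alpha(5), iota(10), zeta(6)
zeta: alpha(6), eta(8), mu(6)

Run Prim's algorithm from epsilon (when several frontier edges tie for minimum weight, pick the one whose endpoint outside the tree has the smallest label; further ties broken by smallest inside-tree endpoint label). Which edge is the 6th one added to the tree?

Prim's algorithm from epsilon:
Step 1: frontier [epsilon–eta 2, delta–epsilon 5, epsilon–iota 11, alpha–epsilon 16] → take epsilon–eta (2); add eta.
Step 2: frontier [delta–epsilon 5, epsilon–iota 11, alpha–epsilon 16, eta–zeta 8, alpha–eta 13] → take delta–epsilon (5); add delta.
Step 3: frontier [alpha–delta 6, epsilon–iota 11, alpha–epsilon 16, eta–zeta 8, alpha–eta 13] → take alpha–delta (6); add alpha.
Step 4: frontier [alpha–mu 5, alpha–zeta 6, alpha–iota 11, epsilon–iota 11, eta–zeta 8] → take alpha–mu (5); add mu.
Step 5: frontier [alpha–zeta 6, alpha–iota 11, epsilon–iota 11, eta–zeta 8, mu–zeta 6, iota–mu 10] → take alpha–zeta (6); add zeta.
Step 6: frontier [alpha–iota 11, epsilon–iota 11, iota–mu 10] → take iota–mu (10); add iota.
The 6th edge added is iota–mu.

iota-mu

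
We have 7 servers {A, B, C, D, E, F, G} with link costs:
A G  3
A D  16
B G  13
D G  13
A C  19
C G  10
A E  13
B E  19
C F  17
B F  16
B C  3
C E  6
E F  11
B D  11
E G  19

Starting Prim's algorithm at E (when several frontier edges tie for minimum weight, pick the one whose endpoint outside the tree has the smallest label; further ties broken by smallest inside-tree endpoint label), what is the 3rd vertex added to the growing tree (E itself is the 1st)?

Prim's algorithm from E:
Step 1: cheapest edge leaving the tree is C E (6); add C.
Step 2: cheapest edge leaving the tree is B C (3); add B.
Step 3: cheapest edge leaving the tree is C G (10); add G.
Step 4: cheapest edge leaving the tree is A G (3); add A.
Step 5: cheapest edge leaving the tree is B D (11); add D.
Step 6: cheapest edge leaving the tree is E F (11); add F.
Vertex order: E, C, B, G, A, D, F. The 3rd vertex is B.

B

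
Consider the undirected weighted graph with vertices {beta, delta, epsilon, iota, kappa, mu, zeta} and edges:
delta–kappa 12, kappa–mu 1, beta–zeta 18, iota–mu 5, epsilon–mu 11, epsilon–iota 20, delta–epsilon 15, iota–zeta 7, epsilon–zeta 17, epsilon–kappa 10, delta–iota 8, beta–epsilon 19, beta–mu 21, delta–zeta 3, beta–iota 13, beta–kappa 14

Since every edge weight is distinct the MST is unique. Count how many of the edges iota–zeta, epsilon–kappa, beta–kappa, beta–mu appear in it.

Kruskal: consider edges lightest-first.
kappa–mu (1): add — endpoints in different components.
delta–zeta (3): add — endpoints in different components.
iota–mu (5): add — endpoints in different components.
iota–zeta (7): add — endpoints in different components.
delta–iota (8): skip — iota and delta already connected.
epsilon–kappa (10): add — endpoints in different components.
epsilon–mu (11): skip — mu and epsilon already connected.
delta–kappa (12): skip — delta and kappa already connected.
beta–iota (13): add — endpoints in different components.
MST edge set: {kappa–mu, delta–zeta, iota–mu, iota–zeta, epsilon–kappa, beta–iota}.
Of the listed edges, {iota–zeta, epsilon–kappa} are in the MST → 2.

2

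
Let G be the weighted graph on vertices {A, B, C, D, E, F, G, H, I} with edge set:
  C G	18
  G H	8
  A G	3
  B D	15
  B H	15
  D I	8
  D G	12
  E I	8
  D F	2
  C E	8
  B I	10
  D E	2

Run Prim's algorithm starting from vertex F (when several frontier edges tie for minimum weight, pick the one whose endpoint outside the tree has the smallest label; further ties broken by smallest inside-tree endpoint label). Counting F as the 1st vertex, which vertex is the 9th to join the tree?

H

Prim, starting at F.
Step 1: cheapest edge leaving the tree is D F (2); add D.
Step 2: cheapest edge leaving the tree is D E (2); add E.
Step 3: cheapest edge leaving the tree is C E (8); add C.
Step 4: cheapest edge leaving the tree is D I (8); add I.
Step 5: cheapest edge leaving the tree is B I (10); add B.
Step 6: cheapest edge leaving the tree is D G (12); add G.
Step 7: cheapest edge leaving the tree is A G (3); add A.
Step 8: cheapest edge leaving the tree is G H (8); add H.
Vertex order: F, D, E, C, I, B, G, A, H. The 9th vertex is H.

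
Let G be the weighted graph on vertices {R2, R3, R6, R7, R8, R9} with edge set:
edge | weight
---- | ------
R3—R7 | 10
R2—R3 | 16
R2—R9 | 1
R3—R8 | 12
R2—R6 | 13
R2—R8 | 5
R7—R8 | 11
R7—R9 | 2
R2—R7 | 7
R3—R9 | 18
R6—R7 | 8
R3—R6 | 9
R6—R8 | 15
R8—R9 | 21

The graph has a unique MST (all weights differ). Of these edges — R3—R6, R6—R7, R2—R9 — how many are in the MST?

3

Sort edges by weight, then run Kruskal:
R2—R9 (1): add — endpoints in different components.
R7—R9 (2): add — endpoints in different components.
R2—R8 (5): add — endpoints in different components.
R2—R7 (7): skip — R7 and R2 already connected.
R6—R7 (8): add — endpoints in different components.
R3—R6 (9): add — endpoints in different components.
MST edge set: {R2—R9, R7—R9, R2—R8, R6—R7, R3—R6}.
Of the listed edges, {R3—R6, R6—R7, R2—R9} are in the MST → 3.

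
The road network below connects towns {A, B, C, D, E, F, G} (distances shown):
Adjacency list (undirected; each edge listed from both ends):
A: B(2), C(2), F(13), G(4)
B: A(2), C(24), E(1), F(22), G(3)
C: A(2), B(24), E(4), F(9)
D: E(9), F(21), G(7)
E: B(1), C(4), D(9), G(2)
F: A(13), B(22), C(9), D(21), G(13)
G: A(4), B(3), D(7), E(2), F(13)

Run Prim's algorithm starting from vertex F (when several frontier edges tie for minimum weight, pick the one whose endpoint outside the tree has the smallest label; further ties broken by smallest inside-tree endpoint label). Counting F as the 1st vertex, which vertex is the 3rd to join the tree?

Prim's algorithm from F:
Step 1: cheapest edge leaving the tree is C F (9); add C.
Step 2: cheapest edge leaving the tree is A C (2); add A.
Step 3: cheapest edge leaving the tree is A B (2); add B.
Step 4: cheapest edge leaving the tree is B E (1); add E.
Step 5: cheapest edge leaving the tree is E G (2); add G.
Step 6: cheapest edge leaving the tree is D G (7); add D.
Vertex order: F, C, A, B, E, G, D. The 3rd vertex is A.

A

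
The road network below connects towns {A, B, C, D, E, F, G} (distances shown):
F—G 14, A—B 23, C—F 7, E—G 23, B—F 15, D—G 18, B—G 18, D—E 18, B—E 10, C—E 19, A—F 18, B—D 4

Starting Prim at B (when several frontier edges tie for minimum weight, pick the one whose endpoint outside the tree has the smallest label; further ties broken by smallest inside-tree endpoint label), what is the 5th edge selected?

Prim's algorithm from B:
Step 1: frontier [B—D 4, B—E 10, B—F 15, B—G 18, A—B 23] → take B—D (4); add D.
Step 2: frontier [B—E 10, B—F 15, B—G 18, A—B 23, D—E 18, D—G 18] → take B—E (10); add E.
Step 3: frontier [B—F 15, B—G 18, A—B 23, D—G 18, C—E 19, E—G 23] → take B—F (15); add F.
Step 4: frontier [B—G 18, A—B 23, D—G 18, C—E 19, E—G 23, C—F 7, F—G 14, A—F 18] → take C—F (7); add C.
Step 5: frontier [B—G 18, A—B 23, D—G 18, E—G 23, F—G 14, A—F 18] → take F—G (14); add G.
Step 6: frontier [A—B 23, A—F 18] → take A—F (18); add A.
The 5th edge added is F—G.

F-G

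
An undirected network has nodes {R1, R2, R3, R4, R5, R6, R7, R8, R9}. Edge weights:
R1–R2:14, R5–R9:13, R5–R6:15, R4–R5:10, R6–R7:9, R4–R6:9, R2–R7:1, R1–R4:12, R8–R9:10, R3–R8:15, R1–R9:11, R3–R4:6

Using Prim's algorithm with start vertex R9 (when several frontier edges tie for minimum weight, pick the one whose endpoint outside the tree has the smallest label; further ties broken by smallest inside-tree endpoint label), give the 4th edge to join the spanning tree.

R3-R4

Grow the tree from R9 using Prim:
Step 1: frontier [R8–R9 10, R1–R9 11, R5–R9 13] → take R8–R9 (10); add R8.
Step 2: frontier [R3–R8 15, R1–R9 11, R5–R9 13] → take R1–R9 (11); add R1.
Step 3: frontier [R1–R4 12, R1–R2 14, R3–R8 15, R5–R9 13] → take R1–R4 (12); add R4.
Step 4: frontier [R1–R2 14, R3–R4 6, R4–R6 9, R4–R5 10, R3–R8 15, R5–R9 13] → take R3–R4 (6); add R3.
Step 5: frontier [R1–R2 14, R4–R6 9, R4–R5 10, R5–R9 13] → take R4–R6 (9); add R6.
Step 6: frontier [R1–R2 14, R4–R5 10, R6–R7 9, R5–R6 15, R5–R9 13] → take R6–R7 (9); add R7.
Step 7: frontier [R1–R2 14, R4–R5 10, R5–R6 15, R2–R7 1, R5–R9 13] → take R2–R7 (1); add R2.
Step 8: frontier [R4–R5 10, R5–R6 15, R5–R9 13] → take R4–R5 (10); add R5.
The 4th edge added is R3–R4.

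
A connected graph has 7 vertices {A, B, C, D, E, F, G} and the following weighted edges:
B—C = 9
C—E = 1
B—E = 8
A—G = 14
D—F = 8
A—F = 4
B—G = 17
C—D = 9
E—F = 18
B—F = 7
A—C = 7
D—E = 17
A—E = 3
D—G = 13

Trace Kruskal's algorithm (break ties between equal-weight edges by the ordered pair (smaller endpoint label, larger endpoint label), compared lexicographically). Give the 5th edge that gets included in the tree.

Kruskal: consider edges lightest-first.
C—E (1): add. Components now {A} {B} {C,E} {D} {F} {G}
A—E (3): add. Components now {A,C,E} {B} {D} {F} {G}
A—F (4): add. Components now {A,C,E,F} {B} {D} {G}
A—C (7): skip — A and C already connected.
B—F (7): add. Components now {A,B,C,E,F} {D} {G}
B—E (8): skip — B and E already connected.
D—F (8): add. Components now {A,B,C,D,E,F} {G}
B—C (9): skip — B and C already connected.
C—D (9): skip — C and D already connected.
D—G (13): add. Components now {A,B,C,D,E,F,G}
The 5th edge added is D—F.

D-F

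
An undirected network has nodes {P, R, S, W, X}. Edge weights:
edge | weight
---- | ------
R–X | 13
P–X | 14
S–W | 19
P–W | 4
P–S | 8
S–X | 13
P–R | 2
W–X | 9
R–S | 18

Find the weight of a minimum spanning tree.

Kruskal: consider edges lightest-first.
P–R (2): add. Components now {P,R} {X} {W} {S}
P–W (4): add. Components now {P,R,W} {X} {S}
P–S (8): add. Components now {P,R,S,W} {X}
W–X (9): add. Components now {P,R,S,W,X}
MST edges: P–R, P–W, P–S, W–X; total weight 2+4+8+9 = 23.

23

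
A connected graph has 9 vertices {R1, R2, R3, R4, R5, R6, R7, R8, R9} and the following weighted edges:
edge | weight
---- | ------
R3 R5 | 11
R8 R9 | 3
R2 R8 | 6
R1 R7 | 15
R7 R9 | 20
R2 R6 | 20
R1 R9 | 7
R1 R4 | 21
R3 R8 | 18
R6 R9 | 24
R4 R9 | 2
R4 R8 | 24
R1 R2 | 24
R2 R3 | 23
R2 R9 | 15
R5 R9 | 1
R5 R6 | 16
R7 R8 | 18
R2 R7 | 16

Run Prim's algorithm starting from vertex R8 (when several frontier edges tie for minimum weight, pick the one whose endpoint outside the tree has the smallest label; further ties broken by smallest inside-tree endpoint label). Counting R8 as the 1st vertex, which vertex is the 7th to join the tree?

Grow the tree from R8 using Prim:
Step 1: cheapest edge leaving the tree is R8 R9 (3); add R9.
Step 2: cheapest edge leaving the tree is R5 R9 (1); add R5.
Step 3: cheapest edge leaving the tree is R4 R9 (2); add R4.
Step 4: cheapest edge leaving the tree is R2 R8 (6); add R2.
Step 5: cheapest edge leaving the tree is R1 R9 (7); add R1.
Step 6: cheapest edge leaving the tree is R3 R5 (11); add R3.
Step 7: cheapest edge leaving the tree is R1 R7 (15); add R7.
Step 8: cheapest edge leaving the tree is R5 R6 (16); add R6.
Vertex order: R8, R9, R5, R4, R2, R1, R3, R7, R6. The 7th vertex is R3.

R3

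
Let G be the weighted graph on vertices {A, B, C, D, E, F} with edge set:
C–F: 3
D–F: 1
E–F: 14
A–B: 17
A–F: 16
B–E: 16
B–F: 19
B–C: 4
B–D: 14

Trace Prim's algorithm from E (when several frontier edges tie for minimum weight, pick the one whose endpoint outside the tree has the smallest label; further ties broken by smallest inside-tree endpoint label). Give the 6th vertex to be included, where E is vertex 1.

Grow the tree from E using Prim:
Step 1: frontier [E–F 14, B–E 16] → take E–F (14); add F.
Step 2: frontier [B–E 16, D–F 1, C–F 3, A–F 16, B–F 19] → take D–F (1); add D.
Step 3: frontier [B–D 14, B–E 16, C–F 3, A–F 16, B–F 19] → take C–F (3); add C.
Step 4: frontier [B–C 4, B–D 14, B–E 16, A–F 16, B–F 19] → take B–C (4); add B.
Step 5: frontier [A–B 17, A–F 16] → take A–F (16); add A.
Vertex order: E, F, D, C, B, A. The 6th vertex is A.

A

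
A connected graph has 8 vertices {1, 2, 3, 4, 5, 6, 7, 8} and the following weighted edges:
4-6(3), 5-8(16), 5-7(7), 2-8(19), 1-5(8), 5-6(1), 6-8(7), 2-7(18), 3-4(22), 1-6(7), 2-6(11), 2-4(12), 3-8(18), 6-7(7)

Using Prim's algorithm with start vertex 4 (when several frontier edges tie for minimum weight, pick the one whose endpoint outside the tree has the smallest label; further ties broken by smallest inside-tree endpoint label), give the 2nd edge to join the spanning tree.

Prim, starting at 4.
Step 1: frontier [4-6 3, 2-4 12, 3-4 22] → take 4-6 (3); add 6.
Step 2: frontier [2-4 12, 3-4 22, 5-6 1, 1-6 7, 6-7 7, 6-8 7, 2-6 11] → take 5-6 (1); add 5.
Step 3: frontier [2-4 12, 3-4 22, 5-7 7, 1-5 8, 5-8 16, 1-6 7, 6-7 7, 6-8 7, 2-6 11] → take 1-6 (7); add 1.
Step 4: frontier [2-4 12, 3-4 22, 5-7 7, 5-8 16, 6-7 7, 6-8 7, 2-6 11] → take 5-7 (7); add 7.
Step 5: frontier [2-4 12, 3-4 22, 5-8 16, 6-8 7, 2-6 11, 2-7 18] → take 6-8 (7); add 8.
Step 6: frontier [2-4 12, 3-4 22, 2-6 11, 2-7 18, 3-8 18, 2-8 19] → take 2-6 (11); add 2.
Step 7: frontier [3-4 22, 3-8 18] → take 3-8 (18); add 3.
The 2nd edge added is 5-6.

5-6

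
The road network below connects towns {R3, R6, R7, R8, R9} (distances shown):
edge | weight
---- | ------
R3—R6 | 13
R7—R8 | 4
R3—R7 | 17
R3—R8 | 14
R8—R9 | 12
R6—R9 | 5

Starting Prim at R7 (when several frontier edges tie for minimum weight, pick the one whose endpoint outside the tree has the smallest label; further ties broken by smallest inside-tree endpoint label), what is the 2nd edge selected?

R8-R9

Prim's algorithm from R7:
Step 1: cheapest edge leaving the tree is R7—R8 (4); add R8.
Step 2: cheapest edge leaving the tree is R8—R9 (12); add R9.
Step 3: cheapest edge leaving the tree is R6—R9 (5); add R6.
Step 4: cheapest edge leaving the tree is R3—R6 (13); add R3.
The 2nd edge added is R8—R9.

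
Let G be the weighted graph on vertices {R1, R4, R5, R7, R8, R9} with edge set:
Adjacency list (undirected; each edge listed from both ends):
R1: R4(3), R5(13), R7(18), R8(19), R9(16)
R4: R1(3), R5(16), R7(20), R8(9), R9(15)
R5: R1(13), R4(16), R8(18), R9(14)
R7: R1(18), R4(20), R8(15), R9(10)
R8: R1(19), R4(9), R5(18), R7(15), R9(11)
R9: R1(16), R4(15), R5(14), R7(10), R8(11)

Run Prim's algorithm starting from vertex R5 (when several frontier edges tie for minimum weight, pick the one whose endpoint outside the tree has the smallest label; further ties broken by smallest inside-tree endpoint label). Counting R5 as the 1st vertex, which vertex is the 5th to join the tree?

R9

Grow the tree from R5 using Prim:
Step 1: frontier [R1—R5 13, R5—R9 14, R4—R5 16, R5—R8 18] → take R1—R5 (13); add R1.
Step 2: frontier [R1—R4 3, R1—R9 16, R1—R7 18, R1—R8 19, R5—R9 14, R4—R5 16, R5—R8 18] → take R1—R4 (3); add R4.
Step 3: frontier [R1—R9 16, R1—R7 18, R1—R8 19, R4—R8 9, R4—R9 15, R4—R7 20, R5—R9 14, R5—R8 18] → take R4—R8 (9); add R8.
Step 4: frontier [R1—R9 16, R1—R7 18, R4—R9 15, R4—R7 20, R5—R9 14, R8—R9 11, R7—R8 15] → take R8—R9 (11); add R9.
Step 5: frontier [R1—R7 18, R4—R7 20, R7—R8 15, R7—R9 10] → take R7—R9 (10); add R7.
Vertex order: R5, R1, R4, R8, R9, R7. The 5th vertex is R9.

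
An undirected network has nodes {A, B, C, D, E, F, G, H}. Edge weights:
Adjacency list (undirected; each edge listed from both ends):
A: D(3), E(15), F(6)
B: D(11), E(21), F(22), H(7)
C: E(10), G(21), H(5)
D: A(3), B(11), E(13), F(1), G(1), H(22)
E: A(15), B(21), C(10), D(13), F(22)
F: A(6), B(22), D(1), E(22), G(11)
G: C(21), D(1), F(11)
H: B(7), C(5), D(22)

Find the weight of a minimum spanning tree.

Prim's algorithm from C:
Step 1: cheapest edge leaving the tree is C-H (5); add H.
Step 2: cheapest edge leaving the tree is B-H (7); add B.
Step 3: cheapest edge leaving the tree is C-E (10); add E.
Step 4: cheapest edge leaving the tree is B-D (11); add D.
Step 5: cheapest edge leaving the tree is D-F (1); add F.
Step 6: cheapest edge leaving the tree is D-G (1); add G.
Step 7: cheapest edge leaving the tree is A-D (3); add A.
MST edges: C-H, B-H, C-E, B-D, D-F, D-G, A-D; total weight 5+7+10+11+1+1+3 = 38.

38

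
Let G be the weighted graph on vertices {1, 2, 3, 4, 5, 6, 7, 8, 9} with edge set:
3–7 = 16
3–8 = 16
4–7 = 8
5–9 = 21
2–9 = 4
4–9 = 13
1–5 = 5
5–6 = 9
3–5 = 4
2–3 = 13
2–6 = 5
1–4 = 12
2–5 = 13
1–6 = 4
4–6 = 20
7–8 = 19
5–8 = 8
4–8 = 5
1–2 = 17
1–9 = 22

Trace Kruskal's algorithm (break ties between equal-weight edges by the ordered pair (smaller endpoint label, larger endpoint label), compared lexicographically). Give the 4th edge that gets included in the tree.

1-5

Kruskal's algorithm — process edges by increasing weight (ties by edge label):
1–6 (4): add — endpoints in different components.
2–9 (4): add — endpoints in different components.
3–5 (4): add — endpoints in different components.
1–5 (5): add — endpoints in different components.
2–6 (5): add — endpoints in different components.
4–8 (5): add — endpoints in different components.
4–7 (8): add — endpoints in different components.
5–8 (8): add — endpoints in different components.
The 4th edge added is 1–5.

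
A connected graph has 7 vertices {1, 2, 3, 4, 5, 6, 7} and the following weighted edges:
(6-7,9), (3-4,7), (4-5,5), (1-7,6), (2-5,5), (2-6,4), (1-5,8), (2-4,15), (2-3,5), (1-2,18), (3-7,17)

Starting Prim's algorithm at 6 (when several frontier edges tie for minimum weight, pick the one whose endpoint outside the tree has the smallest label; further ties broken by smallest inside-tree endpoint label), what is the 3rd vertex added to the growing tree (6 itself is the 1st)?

3

Grow the tree from 6 using Prim:
Step 1: frontier [2-6 4, 6-7 9] → take 2-6 (4); add 2.
Step 2: frontier [2-3 5, 2-5 5, 2-4 15, 1-2 18, 6-7 9] → take 2-3 (5); add 3.
Step 3: frontier [2-5 5, 2-4 15, 1-2 18, 3-4 7, 3-7 17, 6-7 9] → take 2-5 (5); add 5.
Step 4: frontier [2-4 15, 1-2 18, 3-4 7, 3-7 17, 4-5 5, 1-5 8, 6-7 9] → take 4-5 (5); add 4.
Step 5: frontier [1-2 18, 3-7 17, 1-5 8, 6-7 9] → take 1-5 (8); add 1.
Step 6: frontier [1-7 6, 3-7 17, 6-7 9] → take 1-7 (6); add 7.
Vertex order: 6, 2, 3, 5, 4, 1, 7. The 3rd vertex is 3.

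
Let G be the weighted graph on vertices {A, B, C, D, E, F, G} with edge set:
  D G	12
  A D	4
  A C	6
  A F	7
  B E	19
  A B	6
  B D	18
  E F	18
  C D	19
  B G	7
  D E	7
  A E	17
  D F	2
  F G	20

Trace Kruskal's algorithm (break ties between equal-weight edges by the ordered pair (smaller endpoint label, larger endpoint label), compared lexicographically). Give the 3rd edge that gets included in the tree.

Sort edges by weight, then run Kruskal:
D F (2): add — endpoints in different components.
A D (4): add — endpoints in different components.
A B (6): add — endpoints in different components.
A C (6): add — endpoints in different components.
A F (7): skip — A and F already connected.
B G (7): add — endpoints in different components.
D E (7): add — endpoints in different components.
The 3rd edge added is A B.

A-B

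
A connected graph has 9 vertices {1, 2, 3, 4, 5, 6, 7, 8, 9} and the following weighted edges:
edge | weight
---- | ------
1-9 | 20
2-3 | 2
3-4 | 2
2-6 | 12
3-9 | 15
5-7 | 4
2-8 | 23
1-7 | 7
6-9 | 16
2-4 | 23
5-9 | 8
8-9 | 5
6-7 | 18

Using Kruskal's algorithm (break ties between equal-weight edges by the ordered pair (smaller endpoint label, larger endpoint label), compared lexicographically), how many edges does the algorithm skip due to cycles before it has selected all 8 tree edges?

0

Kruskal's algorithm — process edges by increasing weight (ties by edge label):
2-3 (2): add — endpoints in different components.
3-4 (2): add — endpoints in different components.
5-7 (4): add — endpoints in different components.
8-9 (5): add — endpoints in different components.
1-7 (7): add — endpoints in different components.
5-9 (8): add — endpoints in different components.
2-6 (12): add — endpoints in different components.
3-9 (15): add — endpoints in different components.
Edges rejected before the tree was complete: 0.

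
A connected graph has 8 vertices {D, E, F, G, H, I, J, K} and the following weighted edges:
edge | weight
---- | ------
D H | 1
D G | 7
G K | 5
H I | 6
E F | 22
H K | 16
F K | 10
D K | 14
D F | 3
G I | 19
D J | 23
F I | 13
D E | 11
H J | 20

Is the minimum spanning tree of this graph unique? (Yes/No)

Yes

Sort edges by weight, then run Kruskal:
D H (1): add — endpoints in different components.
D F (3): add — endpoints in different components.
G K (5): add — endpoints in different components.
H I (6): add — endpoints in different components.
D G (7): add — endpoints in different components.
F K (10): skip — F and K already connected.
D E (11): add — endpoints in different components.
F I (13): skip — F and I already connected.
D K (14): skip — D and K already connected.
H K (16): skip — H and K already connected.
G I (19): skip — G and I already connected.
H J (20): add — endpoints in different components.
Every non-tree edge has weight strictly greater than the heaviest edge on the tree path between its endpoints, so the MST is unique.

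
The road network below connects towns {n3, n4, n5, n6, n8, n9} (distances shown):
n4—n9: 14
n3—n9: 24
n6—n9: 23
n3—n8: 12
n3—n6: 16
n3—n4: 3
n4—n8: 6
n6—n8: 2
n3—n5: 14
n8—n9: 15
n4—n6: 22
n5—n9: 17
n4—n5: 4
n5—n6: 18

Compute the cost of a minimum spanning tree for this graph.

29

Prim's algorithm from n3:
Step 1: frontier [n3—n4 3, n3—n8 12, n3—n5 14, n3—n6 16, n3—n9 24] → take n3—n4 (3); add n4.
Step 2: frontier [n3—n8 12, n3—n5 14, n3—n6 16, n3—n9 24, n4—n5 4, n4—n8 6, n4—n9 14, n4—n6 22] → take n4—n5 (4); add n5.
Step 3: frontier [n3—n8 12, n3—n6 16, n3—n9 24, n4—n8 6, n4—n9 14, n4—n6 22, n5—n9 17, n5—n6 18] → take n4—n8 (6); add n8.
Step 4: frontier [n3—n6 16, n3—n9 24, n4—n9 14, n4—n6 22, n5—n9 17, n5—n6 18, n6—n8 2, n8—n9 15] → take n6—n8 (2); add n6.
Step 5: frontier [n3—n9 24, n4—n9 14, n5—n9 17, n6—n9 23, n8—n9 15] → take n4—n9 (14); add n9.
MST edges: n3—n4, n4—n5, n4—n8, n6—n8, n4—n9; total weight 3+4+6+2+14 = 29.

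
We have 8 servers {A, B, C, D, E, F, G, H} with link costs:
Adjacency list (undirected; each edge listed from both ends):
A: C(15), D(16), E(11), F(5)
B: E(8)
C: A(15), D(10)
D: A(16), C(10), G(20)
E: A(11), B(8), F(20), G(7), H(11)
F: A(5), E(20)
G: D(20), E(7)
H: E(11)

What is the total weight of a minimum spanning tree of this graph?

Grow the tree from H using Prim:
Step 1: cheapest edge leaving the tree is E–H (11); add E.
Step 2: cheapest edge leaving the tree is E–G (7); add G.
Step 3: cheapest edge leaving the tree is B–E (8); add B.
Step 4: cheapest edge leaving the tree is A–E (11); add A.
Step 5: cheapest edge leaving the tree is A–F (5); add F.
Step 6: cheapest edge leaving the tree is A–C (15); add C.
Step 7: cheapest edge leaving the tree is C–D (10); add D.
MST edges: E–H, E–G, B–E, A–E, A–F, A–C, C–D; total weight 11+7+8+11+5+15+10 = 67.

67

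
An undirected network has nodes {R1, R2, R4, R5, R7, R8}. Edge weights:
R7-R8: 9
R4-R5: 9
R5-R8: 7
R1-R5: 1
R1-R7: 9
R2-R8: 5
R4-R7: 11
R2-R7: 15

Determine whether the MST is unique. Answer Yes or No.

Sort edges by weight, then run Kruskal:
R1-R5 (1): add — endpoints in different components.
R2-R8 (5): add — endpoints in different components.
R5-R8 (7): add — endpoints in different components.
R1-R7 (9): add — endpoints in different components.
R4-R5 (9): add — endpoints in different components.
Non-tree edge R7-R8 has weight 9, equal to the heaviest edge on its tree cycle — swapping gives another MST of the same weight. Not unique.

No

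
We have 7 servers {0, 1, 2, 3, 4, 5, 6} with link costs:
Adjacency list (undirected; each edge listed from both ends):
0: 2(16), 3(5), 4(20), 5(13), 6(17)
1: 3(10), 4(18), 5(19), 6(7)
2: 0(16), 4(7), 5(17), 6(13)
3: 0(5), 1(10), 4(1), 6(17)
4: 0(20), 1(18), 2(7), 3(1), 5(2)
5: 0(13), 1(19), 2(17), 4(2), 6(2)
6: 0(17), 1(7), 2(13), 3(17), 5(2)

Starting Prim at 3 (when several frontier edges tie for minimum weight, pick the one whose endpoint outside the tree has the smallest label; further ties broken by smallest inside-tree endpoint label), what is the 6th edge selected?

2-4

Prim's algorithm from 3:
Step 1: cheapest edge leaving the tree is 3—4 (1); add 4.
Step 2: cheapest edge leaving the tree is 4—5 (2); add 5.
Step 3: cheapest edge leaving the tree is 5—6 (2); add 6.
Step 4: cheapest edge leaving the tree is 0—3 (5); add 0.
Step 5: cheapest edge leaving the tree is 1—6 (7); add 1.
Step 6: cheapest edge leaving the tree is 2—4 (7); add 2.
The 6th edge added is 2—4.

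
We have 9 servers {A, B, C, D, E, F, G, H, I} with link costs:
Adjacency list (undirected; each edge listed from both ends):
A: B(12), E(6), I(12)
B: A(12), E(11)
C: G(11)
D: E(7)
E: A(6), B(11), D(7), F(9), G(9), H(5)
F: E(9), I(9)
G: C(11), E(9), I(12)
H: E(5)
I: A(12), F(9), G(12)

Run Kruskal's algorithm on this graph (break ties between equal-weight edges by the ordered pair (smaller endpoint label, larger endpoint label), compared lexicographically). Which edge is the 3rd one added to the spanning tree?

Sort edges by weight, then run Kruskal:
E–H (5): add — endpoints in different components.
A–E (6): add — endpoints in different components.
D–E (7): add — endpoints in different components.
E–F (9): add — endpoints in different components.
E–G (9): add — endpoints in different components.
F–I (9): add — endpoints in different components.
B–E (11): add — endpoints in different components.
C–G (11): add — endpoints in different components.
The 3rd edge added is D–E.

D-E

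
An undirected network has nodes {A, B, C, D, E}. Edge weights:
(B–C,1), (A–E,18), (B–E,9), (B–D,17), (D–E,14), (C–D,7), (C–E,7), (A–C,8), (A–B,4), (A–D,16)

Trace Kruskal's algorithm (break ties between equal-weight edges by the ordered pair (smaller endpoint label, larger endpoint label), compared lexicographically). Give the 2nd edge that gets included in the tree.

Sort edges by weight, then run Kruskal:
B–C (1): add. Components now {A} {B,C} {D} {E}
A–B (4): add. Components now {A,B,C} {D} {E}
C–D (7): add. Components now {A,B,C,D} {E}
C–E (7): add. Components now {A,B,C,D,E}
The 2nd edge added is A–B.

A-B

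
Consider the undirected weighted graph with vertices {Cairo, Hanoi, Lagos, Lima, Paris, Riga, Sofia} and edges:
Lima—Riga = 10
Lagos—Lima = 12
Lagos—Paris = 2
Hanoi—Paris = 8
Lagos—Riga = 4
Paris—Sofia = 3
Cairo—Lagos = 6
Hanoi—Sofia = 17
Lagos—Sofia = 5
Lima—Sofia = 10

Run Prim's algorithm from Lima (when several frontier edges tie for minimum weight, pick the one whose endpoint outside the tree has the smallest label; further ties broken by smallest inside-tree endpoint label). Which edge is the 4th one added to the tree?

Paris-Sofia

Prim's algorithm from Lima:
Step 1: cheapest edge leaving the tree is Lima—Riga (10); add Riga.
Step 2: cheapest edge leaving the tree is Lagos—Riga (4); add Lagos.
Step 3: cheapest edge leaving the tree is Lagos—Paris (2); add Paris.
Step 4: cheapest edge leaving the tree is Paris—Sofia (3); add Sofia.
Step 5: cheapest edge leaving the tree is Cairo—Lagos (6); add Cairo.
Step 6: cheapest edge leaving the tree is Hanoi—Paris (8); add Hanoi.
The 4th edge added is Paris—Sofia.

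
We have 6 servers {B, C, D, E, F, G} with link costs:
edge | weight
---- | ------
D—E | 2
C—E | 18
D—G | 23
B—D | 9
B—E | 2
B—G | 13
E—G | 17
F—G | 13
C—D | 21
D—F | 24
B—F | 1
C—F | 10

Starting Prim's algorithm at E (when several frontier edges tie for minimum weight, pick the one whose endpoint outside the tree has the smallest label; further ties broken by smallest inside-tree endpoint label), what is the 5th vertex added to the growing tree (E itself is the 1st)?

C

Prim's algorithm from E:
Step 1: cheapest edge leaving the tree is B—E (2); add B.
Step 2: cheapest edge leaving the tree is B—F (1); add F.
Step 3: cheapest edge leaving the tree is D—E (2); add D.
Step 4: cheapest edge leaving the tree is C—F (10); add C.
Step 5: cheapest edge leaving the tree is B—G (13); add G.
Vertex order: E, B, F, D, C, G. The 5th vertex is C.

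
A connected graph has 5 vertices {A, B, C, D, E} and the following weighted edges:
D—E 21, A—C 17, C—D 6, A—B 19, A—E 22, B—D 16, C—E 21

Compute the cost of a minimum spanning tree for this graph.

Prim, starting at E.
Step 1: frontier [C—E 21, D—E 21, A—E 22] → take C—E (21); add C.
Step 2: frontier [C—D 6, A—C 17, D—E 21, A—E 22] → take C—D (6); add D.
Step 3: frontier [A—C 17, B—D 16, A—E 22] → take B—D (16); add B.
Step 4: frontier [A—B 19, A—C 17, A—E 22] → take A—C (17); add A.
MST edges: C—E, C—D, B—D, A—C; total weight 21+6+16+17 = 60.

60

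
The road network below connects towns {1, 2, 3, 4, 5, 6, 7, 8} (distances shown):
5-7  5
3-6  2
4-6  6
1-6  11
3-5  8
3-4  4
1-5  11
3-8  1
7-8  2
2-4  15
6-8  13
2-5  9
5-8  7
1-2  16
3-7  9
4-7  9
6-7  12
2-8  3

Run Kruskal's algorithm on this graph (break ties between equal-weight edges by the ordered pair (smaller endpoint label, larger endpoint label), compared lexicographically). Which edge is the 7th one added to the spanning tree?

Kruskal's algorithm — process edges by increasing weight (ties by edge label):
3-8 (1): add — endpoints in different components.
3-6 (2): add — endpoints in different components.
7-8 (2): add — endpoints in different components.
2-8 (3): add — endpoints in different components.
3-4 (4): add — endpoints in different components.
5-7 (5): add — endpoints in different components.
4-6 (6): skip — 4 and 6 already connected.
5-8 (7): skip — 5 and 8 already connected.
3-5 (8): skip — 3 and 5 already connected.
2-5 (9): skip — 2 and 5 already connected.
3-7 (9): skip — 3 and 7 already connected.
4-7 (9): skip — 4 and 7 already connected.
1-5 (11): add — endpoints in different components.
The 7th edge added is 1-5.

1-5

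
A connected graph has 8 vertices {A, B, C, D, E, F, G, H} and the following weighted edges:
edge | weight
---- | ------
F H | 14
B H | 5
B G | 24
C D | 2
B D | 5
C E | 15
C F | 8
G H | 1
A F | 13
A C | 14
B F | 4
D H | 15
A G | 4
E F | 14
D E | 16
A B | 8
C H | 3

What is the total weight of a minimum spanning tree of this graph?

33

Kruskal's algorithm — process edges by increasing weight (ties by edge label):
G H (1): add — endpoints in different components.
C D (2): add — endpoints in different components.
C H (3): add — endpoints in different components.
A G (4): add — endpoints in different components.
B F (4): add — endpoints in different components.
B D (5): add — endpoints in different components.
B H (5): skip — B and H already connected.
A B (8): skip — A and B already connected.
C F (8): skip — C and F already connected.
A F (13): skip — A and F already connected.
A C (14): skip — A and C already connected.
E F (14): add — endpoints in different components.
MST edges: G H, C D, C H, A G, B F, B D, E F; total weight 1+2+3+4+4+5+14 = 33.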